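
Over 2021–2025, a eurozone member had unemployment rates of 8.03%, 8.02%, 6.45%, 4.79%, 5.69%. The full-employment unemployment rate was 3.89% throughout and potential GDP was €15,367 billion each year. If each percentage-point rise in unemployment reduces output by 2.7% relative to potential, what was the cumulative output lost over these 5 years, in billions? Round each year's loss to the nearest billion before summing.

€5,614 billion

Year 2021: gap = -2.7 × (8.03 - 3.89) = -11.178%, loss ≈ 15367 × 11.178/100 ≈ 1718.
Year 2022: gap = -2.7 × (8.02 - 3.89) = -11.151%, loss ≈ 15367 × 11.151/100 ≈ 1714.
Year 2023: gap = -2.7 × (6.45 - 3.89) = -6.912%, loss ≈ 15367 × 6.912/100 ≈ 1062.
Year 2024: gap = -2.7 × (4.79 - 3.89) = -2.43%, loss ≈ 15367 × 2.43/100 ≈ 373.
Year 2025: gap = -2.7 × (5.69 - 3.89) = -4.86%, loss ≈ 15367 × 4.86/100 ≈ 747.
Total lost output = 1718 + 1714 + 1062 + 373 + 747 = 5614 billion.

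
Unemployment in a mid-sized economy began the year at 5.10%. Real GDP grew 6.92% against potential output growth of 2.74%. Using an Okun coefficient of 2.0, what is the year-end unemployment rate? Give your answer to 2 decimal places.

Growth-rate Okun's law: g_Y = g_Y* - β × Δu, so Δu = (g_Y* - g_Y)/β.
Δu = (2.74 - 6.92)/2.0 = -4.18/2.0 = -2.09 percentage points.
Year-end unemployment = 5.1 - 2.09 = 3.01%.

3.01%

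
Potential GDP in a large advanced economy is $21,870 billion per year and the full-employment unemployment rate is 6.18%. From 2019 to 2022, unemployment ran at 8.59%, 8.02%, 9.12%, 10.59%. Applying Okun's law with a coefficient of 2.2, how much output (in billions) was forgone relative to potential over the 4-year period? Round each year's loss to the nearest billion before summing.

Year 2019: gap = -2.2 × (8.59 - 6.18) = -5.302%, loss ≈ 21870 × 5.302/100 ≈ 1160.
Year 2020: gap = -2.2 × (8.02 - 6.18) = -4.048%, loss ≈ 21870 × 4.048/100 ≈ 885.
Year 2021: gap = -2.2 × (9.12 - 6.18) = -6.468%, loss ≈ 21870 × 6.468/100 ≈ 1415.
Year 2022: gap = -2.2 × (10.59 - 6.18) = -9.702%, loss ≈ 21870 × 9.702/100 ≈ 2122.
Total lost output = 1160 + 885 + 1415 + 2122 = 5582 billion.

$5,582 billion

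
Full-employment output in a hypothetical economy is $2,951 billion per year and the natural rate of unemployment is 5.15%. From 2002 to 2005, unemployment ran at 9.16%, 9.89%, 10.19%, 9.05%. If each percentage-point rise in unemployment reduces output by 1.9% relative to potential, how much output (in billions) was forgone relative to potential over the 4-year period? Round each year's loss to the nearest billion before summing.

$993 billion

Year 2002: gap = -1.9 × (9.16 - 5.15) = -7.619%, loss ≈ 2951 × 7.619/100 ≈ 225.
Year 2003: gap = -1.9 × (9.89 - 5.15) = -9.006%, loss ≈ 2951 × 9.006/100 ≈ 266.
Year 2004: gap = -1.9 × (10.19 - 5.15) = -9.576%, loss ≈ 2951 × 9.576/100 ≈ 283.
Year 2005: gap = -1.9 × (9.05 - 5.15) = -7.41%, loss ≈ 2951 × 7.41/100 ≈ 219.
Total lost output = 225 + 266 + 283 + 219 = 993 billion.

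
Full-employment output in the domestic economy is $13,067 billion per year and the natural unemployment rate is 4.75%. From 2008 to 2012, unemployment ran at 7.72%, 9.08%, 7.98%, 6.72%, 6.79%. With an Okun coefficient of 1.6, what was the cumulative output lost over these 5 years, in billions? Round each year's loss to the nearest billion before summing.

Year 2008: gap = -1.6 × (7.72 - 4.75) = -4.752%, loss ≈ 13067 × 4.752/100 ≈ 621.
Year 2009: gap = -1.6 × (9.08 - 4.75) = -6.928%, loss ≈ 13067 × 6.928/100 ≈ 905.
Year 2010: gap = -1.6 × (7.98 - 4.75) = -5.168%, loss ≈ 13067 × 5.168/100 ≈ 675.
Year 2011: gap = -1.6 × (6.72 - 4.75) = -3.152%, loss ≈ 13067 × 3.152/100 ≈ 412.
Year 2012: gap = -1.6 × (6.79 - 4.75) = -3.264%, loss ≈ 13067 × 3.264/100 ≈ 427.
Total lost output = 621 + 905 + 675 + 412 + 427 = 3040 billion.

$3,040 billion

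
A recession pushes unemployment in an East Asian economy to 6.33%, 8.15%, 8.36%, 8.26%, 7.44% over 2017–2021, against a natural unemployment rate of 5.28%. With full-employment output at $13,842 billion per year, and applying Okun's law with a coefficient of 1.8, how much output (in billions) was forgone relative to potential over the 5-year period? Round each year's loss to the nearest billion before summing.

$3,024 billion

Year 2017: gap = -1.8 × (6.33 - 5.28) = -1.89%, loss ≈ 13842 × 1.89/100 ≈ 262.
Year 2018: gap = -1.8 × (8.15 - 5.28) = -5.166%, loss ≈ 13842 × 5.166/100 ≈ 715.
Year 2019: gap = -1.8 × (8.36 - 5.28) = -5.544%, loss ≈ 13842 × 5.544/100 ≈ 767.
Year 2020: gap = -1.8 × (8.26 - 5.28) = -5.364%, loss ≈ 13842 × 5.364/100 ≈ 742.
Year 2021: gap = -1.8 × (7.44 - 5.28) = -3.888%, loss ≈ 13842 × 3.888/100 ≈ 538.
Total lost output = 262 + 715 + 767 + 742 + 538 = 3024 billion.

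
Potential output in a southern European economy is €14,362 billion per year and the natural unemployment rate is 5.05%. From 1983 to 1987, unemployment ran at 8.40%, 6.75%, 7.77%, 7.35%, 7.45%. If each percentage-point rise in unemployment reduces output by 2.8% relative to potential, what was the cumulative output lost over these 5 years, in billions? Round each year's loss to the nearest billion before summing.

Year 1983: gap = -2.8 × (8.4 - 5.05) = -9.38%, loss ≈ 14362 × 9.38/100 ≈ 1347.
Year 1984: gap = -2.8 × (6.75 - 5.05) = -4.76%, loss ≈ 14362 × 4.76/100 ≈ 684.
Year 1985: gap = -2.8 × (7.77 - 5.05) = -7.616%, loss ≈ 14362 × 7.616/100 ≈ 1094.
Year 1986: gap = -2.8 × (7.35 - 5.05) = -6.44%, loss ≈ 14362 × 6.44/100 ≈ 925.
Year 1987: gap = -2.8 × (7.45 - 5.05) = -6.72%, loss ≈ 14362 × 6.72/100 ≈ 965.
Total lost output = 1347 + 684 + 1094 + 925 + 965 = 5015 billion.

€5,015 billion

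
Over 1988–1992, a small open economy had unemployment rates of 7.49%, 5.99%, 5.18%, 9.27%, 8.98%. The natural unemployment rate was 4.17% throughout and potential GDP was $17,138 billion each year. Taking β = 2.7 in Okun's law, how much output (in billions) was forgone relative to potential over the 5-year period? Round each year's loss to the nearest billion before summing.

Year 1988: gap = -2.7 × (7.49 - 4.17) = -8.964%, loss ≈ 17138 × 8.964/100 ≈ 1536.
Year 1989: gap = -2.7 × (5.99 - 4.17) = -4.914%, loss ≈ 17138 × 4.914/100 ≈ 842.
Year 1990: gap = -2.7 × (5.18 - 4.17) = -2.727%, loss ≈ 17138 × 2.727/100 ≈ 467.
Year 1991: gap = -2.7 × (9.27 - 4.17) = -13.77%, loss ≈ 17138 × 13.77/100 ≈ 2360.
Year 1992: gap = -2.7 × (8.98 - 4.17) = -12.987%, loss ≈ 17138 × 12.987/100 ≈ 2226.
Total lost output = 1536 + 842 + 467 + 2360 + 2226 = 7431 billion.

$7,431 billion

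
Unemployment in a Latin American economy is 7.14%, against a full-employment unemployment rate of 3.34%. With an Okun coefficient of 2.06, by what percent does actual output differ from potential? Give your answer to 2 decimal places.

-7.83%

The unemployment gap is 7.14 - 3.34 = 3.8 percentage points.
Okun's law gives an output gap of -2.06 × 3.8 = -7.828%, i.e. 7.83% below potential.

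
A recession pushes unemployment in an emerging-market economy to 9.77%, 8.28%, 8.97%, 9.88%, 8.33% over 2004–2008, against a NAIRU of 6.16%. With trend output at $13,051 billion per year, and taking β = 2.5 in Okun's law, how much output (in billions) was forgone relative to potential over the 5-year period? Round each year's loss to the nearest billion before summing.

$4,709 billion

Year 2004: gap = -2.5 × (9.77 - 6.16) = -9.025%, loss ≈ 13051 × 9.025/100 ≈ 1178.
Year 2005: gap = -2.5 × (8.28 - 6.16) = -5.3%, loss ≈ 13051 × 5.3/100 ≈ 692.
Year 2006: gap = -2.5 × (8.97 - 6.16) = -7.025%, loss ≈ 13051 × 7.025/100 ≈ 917.
Year 2007: gap = -2.5 × (9.88 - 6.16) = -9.3%, loss ≈ 13051 × 9.3/100 ≈ 1214.
Year 2008: gap = -2.5 × (8.33 - 6.16) = -5.425%, loss ≈ 13051 × 5.425/100 ≈ 708.
Total lost output = 1178 + 692 + 917 + 1214 + 708 = 4709 billion.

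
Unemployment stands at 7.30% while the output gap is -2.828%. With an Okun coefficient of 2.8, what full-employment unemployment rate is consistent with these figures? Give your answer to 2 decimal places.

6.29%

From Okun's law, u - u* = -(output gap)/β = -(-2.828)/2.8 = 1.01 points.
So u* = 7.3 - 1.01 = 6.29%.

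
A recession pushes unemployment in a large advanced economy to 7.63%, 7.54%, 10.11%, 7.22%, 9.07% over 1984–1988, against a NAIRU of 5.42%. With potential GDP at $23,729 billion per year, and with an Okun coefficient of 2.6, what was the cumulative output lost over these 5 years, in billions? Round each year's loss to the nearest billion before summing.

$8,928 billion

Year 1984: gap = -2.6 × (7.63 - 5.42) = -5.746%, loss ≈ 23729 × 5.746/100 ≈ 1363.
Year 1985: gap = -2.6 × (7.54 - 5.42) = -5.512%, loss ≈ 23729 × 5.512/100 ≈ 1308.
Year 1986: gap = -2.6 × (10.11 - 5.42) = -12.194%, loss ≈ 23729 × 12.194/100 ≈ 2894.
Year 1987: gap = -2.6 × (7.22 - 5.42) = -4.68%, loss ≈ 23729 × 4.68/100 ≈ 1111.
Year 1988: gap = -2.6 × (9.07 - 5.42) = -9.49%, loss ≈ 23729 × 9.49/100 ≈ 2252.
Total lost output = 1363 + 1308 + 2894 + 1111 + 2252 = 8928 billion.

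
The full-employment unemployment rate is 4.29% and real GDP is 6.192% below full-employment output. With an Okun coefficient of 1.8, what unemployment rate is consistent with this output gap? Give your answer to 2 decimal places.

From Okun's law, u - u* = -(output gap)/β = -(-6.192)/1.8 = 3.44 points.
So u = 4.29 + 3.44 = 7.73%.

7.73%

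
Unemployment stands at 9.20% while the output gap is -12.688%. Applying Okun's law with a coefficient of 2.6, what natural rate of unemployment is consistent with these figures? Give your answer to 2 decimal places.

4.32%

From Okun's law, u - u* = -(output gap)/β = -(-12.688)/2.6 = 4.88 points.
So u* = 9.2 - 4.88 = 4.32%.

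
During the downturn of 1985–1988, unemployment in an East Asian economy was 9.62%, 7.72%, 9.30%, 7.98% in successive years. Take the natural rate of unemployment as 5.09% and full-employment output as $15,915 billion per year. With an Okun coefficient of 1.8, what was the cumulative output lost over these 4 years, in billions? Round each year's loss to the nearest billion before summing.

Year 1985: gap = -1.8 × (9.62 - 5.09) = -8.154%, loss ≈ 15915 × 8.154/100 ≈ 1298.
Year 1986: gap = -1.8 × (7.72 - 5.09) = -4.734%, loss ≈ 15915 × 4.734/100 ≈ 753.
Year 1987: gap = -1.8 × (9.3 - 5.09) = -7.578%, loss ≈ 15915 × 7.578/100 ≈ 1206.
Year 1988: gap = -1.8 × (7.98 - 5.09) = -5.202%, loss ≈ 15915 × 5.202/100 ≈ 828.
Total lost output = 1298 + 753 + 1206 + 828 = 4085 billion.

$4,085 billion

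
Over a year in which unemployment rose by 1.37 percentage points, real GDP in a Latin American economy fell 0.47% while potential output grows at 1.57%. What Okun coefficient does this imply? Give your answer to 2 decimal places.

β ≈ 1.49

Growth form: g_Y = g_Y* - β × Δu, so β = (g_Y* - g_Y)/Δu.
β = (1.57 + 0.47)/1.37 = 2.04/1.37 = 1.49.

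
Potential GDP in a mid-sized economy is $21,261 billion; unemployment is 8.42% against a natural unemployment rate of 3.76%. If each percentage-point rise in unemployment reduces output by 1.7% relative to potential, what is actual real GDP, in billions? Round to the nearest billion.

Unemployment gap = 8.42 - 3.76 = 4.66 points, so the output gap is -1.7 × 4.66 = -7.922%.
Actual GDP = 21261 × (1 - 7.922/100) = 21261 × 0.92078 ≈ 19577 billion.

$19,577 billion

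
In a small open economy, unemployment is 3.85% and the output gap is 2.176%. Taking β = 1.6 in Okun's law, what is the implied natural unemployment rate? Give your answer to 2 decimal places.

5.21%

From Okun's law, u - u* = -(output gap)/β = -(2.176)/1.6 = -1.36 points.
So u* = 3.85 + 1.36 = 5.21%.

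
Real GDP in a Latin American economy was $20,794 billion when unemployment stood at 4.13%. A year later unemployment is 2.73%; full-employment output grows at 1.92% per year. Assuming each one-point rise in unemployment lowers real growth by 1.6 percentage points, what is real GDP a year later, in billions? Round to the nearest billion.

Δu = 2.73 - 4.13 = -1.4 points.
Okun's law (growth form): g_Y = g_Y* - β × Δu = 1.92 - 1.6 × (-1.40) = 1.92 + 2.24 = 4.16%.
Real GDP in the next year = 20794 × (1 + 4.16/100) = 20794 × 1.0416 ≈ 21659 billion.

$21,659 billion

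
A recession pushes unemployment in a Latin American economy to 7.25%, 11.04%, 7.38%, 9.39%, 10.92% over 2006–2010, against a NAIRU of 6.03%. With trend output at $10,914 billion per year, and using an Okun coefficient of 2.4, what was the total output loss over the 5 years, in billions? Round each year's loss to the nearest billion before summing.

Year 2006: gap = -2.4 × (7.25 - 6.03) = -2.928%, loss ≈ 10914 × 2.928/100 ≈ 320.
Year 2007: gap = -2.4 × (11.04 - 6.03) = -12.024%, loss ≈ 10914 × 12.024/100 ≈ 1312.
Year 2008: gap = -2.4 × (7.38 - 6.03) = -3.24%, loss ≈ 10914 × 3.24/100 ≈ 354.
Year 2009: gap = -2.4 × (9.39 - 6.03) = -8.064%, loss ≈ 10914 × 8.064/100 ≈ 880.
Year 2010: gap = -2.4 × (10.92 - 6.03) = -11.736%, loss ≈ 10914 × 11.736/100 ≈ 1281.
Total lost output = 320 + 1312 + 354 + 880 + 1281 = 4147 billion.

$4,147 billion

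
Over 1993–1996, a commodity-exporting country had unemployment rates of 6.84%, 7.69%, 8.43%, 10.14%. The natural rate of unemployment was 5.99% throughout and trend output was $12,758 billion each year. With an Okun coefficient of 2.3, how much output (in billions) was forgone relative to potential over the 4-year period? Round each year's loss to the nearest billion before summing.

$2,682 billion

Year 1993: gap = -2.3 × (6.84 - 5.99) = -1.955%, loss ≈ 12758 × 1.955/100 ≈ 249.
Year 1994: gap = -2.3 × (7.69 - 5.99) = -3.91%, loss ≈ 12758 × 3.91/100 ≈ 499.
Year 1995: gap = -2.3 × (8.43 - 5.99) = -5.612%, loss ≈ 12758 × 5.612/100 ≈ 716.
Year 1996: gap = -2.3 × (10.14 - 5.99) = -9.545%, loss ≈ 12758 × 9.545/100 ≈ 1218.
Total lost output = 249 + 499 + 716 + 1218 = 2682 billion.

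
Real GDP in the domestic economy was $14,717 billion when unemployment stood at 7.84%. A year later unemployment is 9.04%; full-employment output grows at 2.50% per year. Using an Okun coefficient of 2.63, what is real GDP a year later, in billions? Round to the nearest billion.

$14,620 billion

Δu = 9.04 - 7.84 = 1.2 points.
Okun's law (growth form): g_Y = g_Y* - β × Δu = 2.50 - 2.63 × (1.20) = 2.5 - 3.156 = -0.656%.
Real GDP in the next year = 14717 × (1 - 0.656/100) = 14717 × 0.99344 ≈ 14620 billion.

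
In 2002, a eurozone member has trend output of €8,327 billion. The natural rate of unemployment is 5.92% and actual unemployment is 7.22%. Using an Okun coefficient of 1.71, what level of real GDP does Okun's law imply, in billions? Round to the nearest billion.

Unemployment gap = 7.22 - 5.92 = 1.3 points, so the output gap is -1.71 × 1.3 = -2.223%.
Actual GDP = 8327 × (1 - 2.223/100) = 8327 × 0.97777 ≈ 8142 billion.

€8,142 billion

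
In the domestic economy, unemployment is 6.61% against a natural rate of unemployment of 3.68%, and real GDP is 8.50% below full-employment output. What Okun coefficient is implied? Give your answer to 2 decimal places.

β ≈ 2.90

Okun's law: output gap = -β × (u - u*).
-8.50 = -β × (6.61 - 3.68) = -β × 2.93, so β = 8.5/2.93 = 2.90.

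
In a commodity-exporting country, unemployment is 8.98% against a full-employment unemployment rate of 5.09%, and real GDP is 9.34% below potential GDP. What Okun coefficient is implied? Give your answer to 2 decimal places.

Okun's law: output gap = -β × (u - u*).
-9.34 = -β × (8.98 - 5.09) = -β × 3.89, so β = 9.34/3.89 = 2.40.

β ≈ 2.40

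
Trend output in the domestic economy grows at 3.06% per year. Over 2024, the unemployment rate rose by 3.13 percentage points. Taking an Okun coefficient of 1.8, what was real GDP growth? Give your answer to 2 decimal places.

-2.57%

Growth-rate Okun's law: g_Y = g_Y* - β × Δu.
g_Y = 3.06 - 1.8 × (3.13) = 3.06 - 5.634 = -2.574%, i.e. -2.57% to 2 d.p.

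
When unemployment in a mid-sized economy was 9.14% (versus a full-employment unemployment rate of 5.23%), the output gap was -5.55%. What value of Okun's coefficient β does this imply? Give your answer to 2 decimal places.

Okun's law: output gap = -β × (u - u*).
-5.55 = -β × (9.14 - 5.23) = -β × 3.91, so β = 5.55/3.91 = 1.42.

β ≈ 1.42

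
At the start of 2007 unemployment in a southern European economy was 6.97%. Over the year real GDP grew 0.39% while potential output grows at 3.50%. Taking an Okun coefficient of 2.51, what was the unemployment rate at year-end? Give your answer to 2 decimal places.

Growth-rate Okun's law: g_Y = g_Y* - β × Δu, so Δu = (g_Y* - g_Y)/β.
Δu = (3.5 - 0.39)/2.51 = 3.11/2.51 = 1.24 percentage points.
Year-end unemployment = 6.97 + 1.24 = 8.21%.

8.21%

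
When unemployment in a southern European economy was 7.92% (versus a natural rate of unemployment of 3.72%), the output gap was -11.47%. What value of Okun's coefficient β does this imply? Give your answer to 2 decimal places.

β ≈ 2.73

Okun's law: output gap = -β × (u - u*).
-11.47 = -β × (7.92 - 3.72) = -β × 4.2, so β = 11.47/4.2 = 2.73.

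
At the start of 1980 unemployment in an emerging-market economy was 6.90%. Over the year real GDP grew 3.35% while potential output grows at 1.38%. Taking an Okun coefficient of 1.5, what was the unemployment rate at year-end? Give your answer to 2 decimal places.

Growth-rate Okun's law: g_Y = g_Y* - β × Δu, so Δu = (g_Y* - g_Y)/β.
Δu = (1.38 - 3.35)/1.5 = -1.97/1.5 = -1.31 percentage points.
Year-end unemployment = 6.9 - 1.31 = 5.59%.

5.59%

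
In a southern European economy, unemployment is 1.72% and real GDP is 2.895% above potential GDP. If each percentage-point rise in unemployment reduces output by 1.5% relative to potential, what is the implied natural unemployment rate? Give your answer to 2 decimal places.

From Okun's law, u - u* = -(output gap)/β = -(2.895)/1.5 = -1.93 points.
So u* = 1.72 + 1.93 = 3.65%.

3.65%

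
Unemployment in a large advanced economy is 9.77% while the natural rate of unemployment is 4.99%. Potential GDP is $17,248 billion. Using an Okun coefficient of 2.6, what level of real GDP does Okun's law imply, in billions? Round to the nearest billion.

$15,104 billion

Unemployment gap = 9.77 - 4.99 = 4.78 points, so the output gap is -2.6 × 4.78 = -12.428%.
Actual GDP = 17248 × (1 - 12.428/100) = 17248 × 0.87572 ≈ 15104 billion.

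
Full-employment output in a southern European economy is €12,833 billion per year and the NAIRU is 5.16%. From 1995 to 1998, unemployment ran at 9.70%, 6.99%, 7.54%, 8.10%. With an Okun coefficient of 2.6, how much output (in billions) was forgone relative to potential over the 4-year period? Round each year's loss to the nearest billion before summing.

€3,901 billion

Year 1995: gap = -2.6 × (9.7 - 5.16) = -11.804%, loss ≈ 12833 × 11.804/100 ≈ 1515.
Year 1996: gap = -2.6 × (6.99 - 5.16) = -4.758%, loss ≈ 12833 × 4.758/100 ≈ 611.
Year 1997: gap = -2.6 × (7.54 - 5.16) = -6.188%, loss ≈ 12833 × 6.188/100 ≈ 794.
Year 1998: gap = -2.6 × (8.1 - 5.16) = -7.644%, loss ≈ 12833 × 7.644/100 ≈ 981.
Total lost output = 1515 + 611 + 794 + 981 = 3901 billion.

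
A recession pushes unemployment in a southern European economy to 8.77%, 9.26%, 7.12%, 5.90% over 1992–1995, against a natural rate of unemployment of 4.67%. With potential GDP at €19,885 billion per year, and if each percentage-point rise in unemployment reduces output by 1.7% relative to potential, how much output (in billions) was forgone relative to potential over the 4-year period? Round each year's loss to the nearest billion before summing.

Year 1992: gap = -1.7 × (8.77 - 4.67) = -6.97%, loss ≈ 19885 × 6.97/100 ≈ 1386.
Year 1993: gap = -1.7 × (9.26 - 4.67) = -7.803%, loss ≈ 19885 × 7.803/100 ≈ 1552.
Year 1994: gap = -1.7 × (7.12 - 4.67) = -4.165%, loss ≈ 19885 × 4.165/100 ≈ 828.
Year 1995: gap = -1.7 × (5.9 - 4.67) = -2.091%, loss ≈ 19885 × 2.091/100 ≈ 416.
Total lost output = 1386 + 1552 + 828 + 416 = 4182 billion.

€4,182 billion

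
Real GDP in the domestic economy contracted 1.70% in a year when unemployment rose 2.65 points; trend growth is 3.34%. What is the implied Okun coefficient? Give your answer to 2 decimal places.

β ≈ 1.90

Growth form: g_Y = g_Y* - β × Δu, so β = (g_Y* - g_Y)/Δu.
β = (3.34 + 1.7)/2.65 = 5.04/2.65 = 1.90.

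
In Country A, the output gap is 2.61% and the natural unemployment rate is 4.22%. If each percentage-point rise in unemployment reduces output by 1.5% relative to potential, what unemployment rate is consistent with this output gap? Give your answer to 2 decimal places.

From Okun's law, u - u* = -(output gap)/β = -(2.61)/1.5 = -1.74 points.
So u = 4.22 - 1.74 = 2.48%.

2.48%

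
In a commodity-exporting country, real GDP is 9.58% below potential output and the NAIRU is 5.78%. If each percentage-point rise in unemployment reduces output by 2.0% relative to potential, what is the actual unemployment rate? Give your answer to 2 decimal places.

From Okun's law, u - u* = -(output gap)/β = -(-9.58)/2.0 = 4.79 points.
So u = 5.78 + 4.79 = 10.57%.

10.57%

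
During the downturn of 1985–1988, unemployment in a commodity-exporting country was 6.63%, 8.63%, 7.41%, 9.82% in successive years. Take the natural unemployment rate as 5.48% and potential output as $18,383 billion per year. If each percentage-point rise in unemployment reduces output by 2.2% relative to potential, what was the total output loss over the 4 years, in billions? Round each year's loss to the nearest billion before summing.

Year 1985: gap = -2.2 × (6.63 - 5.48) = -2.53%, loss ≈ 18383 × 2.53/100 ≈ 465.
Year 1986: gap = -2.2 × (8.63 - 5.48) = -6.93%, loss ≈ 18383 × 6.93/100 ≈ 1274.
Year 1987: gap = -2.2 × (7.41 - 5.48) = -4.246%, loss ≈ 18383 × 4.246/100 ≈ 781.
Year 1988: gap = -2.2 × (9.82 - 5.48) = -9.548%, loss ≈ 18383 × 9.548/100 ≈ 1755.
Total lost output = 465 + 1274 + 781 + 1755 = 4275 billion.

$4,275 billion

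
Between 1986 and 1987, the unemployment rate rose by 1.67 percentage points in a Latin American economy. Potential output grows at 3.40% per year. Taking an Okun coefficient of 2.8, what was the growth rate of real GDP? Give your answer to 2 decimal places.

-1.28%

Growth-rate Okun's law: g_Y = g_Y* - β × Δu.
g_Y = 3.40 - 2.8 × (1.67) = 3.4 - 4.676 = -1.276%, i.e. -1.28% to 2 d.p.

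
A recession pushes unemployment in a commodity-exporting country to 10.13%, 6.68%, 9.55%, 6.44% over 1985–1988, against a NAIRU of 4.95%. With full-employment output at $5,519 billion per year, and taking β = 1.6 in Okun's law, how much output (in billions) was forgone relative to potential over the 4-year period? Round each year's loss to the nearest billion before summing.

Year 1985: gap = -1.6 × (10.13 - 4.95) = -8.288%, loss ≈ 5519 × 8.288/100 ≈ 457.
Year 1986: gap = -1.6 × (6.68 - 4.95) = -2.768%, loss ≈ 5519 × 2.768/100 ≈ 153.
Year 1987: gap = -1.6 × (9.55 - 4.95) = -7.36%, loss ≈ 5519 × 7.36/100 ≈ 406.
Year 1988: gap = -1.6 × (6.44 - 4.95) = -2.384%, loss ≈ 5519 × 2.384/100 ≈ 132.
Total lost output = 457 + 153 + 406 + 132 = 1148 billion.

$1,148 billion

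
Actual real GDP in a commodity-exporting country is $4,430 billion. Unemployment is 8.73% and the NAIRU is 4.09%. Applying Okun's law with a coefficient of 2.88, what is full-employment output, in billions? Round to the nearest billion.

Unemployment gap = 8.73 - 4.09 = 4.64 points, so output gap = -2.88 × 4.64 = -13.3632%.
Since Y = Y* × (1 + gap/100), Y* = 4430/0.866368 ≈ 5113 billion.

$5,113 billion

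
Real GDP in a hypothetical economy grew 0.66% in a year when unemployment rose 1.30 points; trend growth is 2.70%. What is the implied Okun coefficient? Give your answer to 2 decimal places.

β ≈ 1.57

Growth form: g_Y = g_Y* - β × Δu, so β = (g_Y* - g_Y)/Δu.
β = (2.7 - 0.66)/1.30 = 2.04/1.30 = 1.57.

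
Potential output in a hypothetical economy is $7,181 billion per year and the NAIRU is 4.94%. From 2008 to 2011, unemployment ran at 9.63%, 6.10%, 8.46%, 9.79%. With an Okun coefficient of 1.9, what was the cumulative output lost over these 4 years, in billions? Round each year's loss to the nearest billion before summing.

$1,940 billion

Year 2008: gap = -1.9 × (9.63 - 4.94) = -8.911%, loss ≈ 7181 × 8.911/100 ≈ 640.
Year 2009: gap = -1.9 × (6.1 - 4.94) = -2.204%, loss ≈ 7181 × 2.204/100 ≈ 158.
Year 2010: gap = -1.9 × (8.46 - 4.94) = -6.688%, loss ≈ 7181 × 6.688/100 ≈ 480.
Year 2011: gap = -1.9 × (9.79 - 4.94) = -9.215%, loss ≈ 7181 × 9.215/100 ≈ 662.
Total lost output = 640 + 158 + 480 + 662 = 1940 billion.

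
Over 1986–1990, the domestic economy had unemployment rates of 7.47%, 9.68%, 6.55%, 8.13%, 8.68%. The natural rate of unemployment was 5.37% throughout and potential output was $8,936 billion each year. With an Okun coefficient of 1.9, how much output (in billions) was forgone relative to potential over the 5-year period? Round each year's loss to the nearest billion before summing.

Year 1986: gap = -1.9 × (7.47 - 5.37) = -3.99%, loss ≈ 8936 × 3.99/100 ≈ 357.
Year 1987: gap = -1.9 × (9.68 - 5.37) = -8.189%, loss ≈ 8936 × 8.189/100 ≈ 732.
Year 1988: gap = -1.9 × (6.55 - 5.37) = -2.242%, loss ≈ 8936 × 2.242/100 ≈ 200.
Year 1989: gap = -1.9 × (8.13 - 5.37) = -5.244%, loss ≈ 8936 × 5.244/100 ≈ 469.
Year 1990: gap = -1.9 × (8.68 - 5.37) = -6.289%, loss ≈ 8936 × 6.289/100 ≈ 562.
Total lost output = 357 + 732 + 200 + 469 + 562 = 2320 billion.

$2,320 billion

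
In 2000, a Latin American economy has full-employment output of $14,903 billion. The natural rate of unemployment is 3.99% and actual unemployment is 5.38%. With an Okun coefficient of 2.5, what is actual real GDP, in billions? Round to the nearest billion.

$14,385 billion

Unemployment gap = 5.38 - 3.99 = 1.39 points, so the output gap is -2.5 × 1.39 = -3.475%.
Actual GDP = 14903 × (1 - 3.475/100) = 14903 × 0.96525 ≈ 14385 billion.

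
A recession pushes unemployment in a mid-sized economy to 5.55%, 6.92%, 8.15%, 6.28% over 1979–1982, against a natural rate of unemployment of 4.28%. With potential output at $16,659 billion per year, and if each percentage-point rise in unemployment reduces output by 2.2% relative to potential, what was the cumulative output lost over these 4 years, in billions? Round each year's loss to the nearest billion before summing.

$3,584 billion

Year 1979: gap = -2.2 × (5.55 - 4.28) = -2.794%, loss ≈ 16659 × 2.794/100 ≈ 465.
Year 1980: gap = -2.2 × (6.92 - 4.28) = -5.808%, loss ≈ 16659 × 5.808/100 ≈ 968.
Year 1981: gap = -2.2 × (8.15 - 4.28) = -8.514%, loss ≈ 16659 × 8.514/100 ≈ 1418.
Year 1982: gap = -2.2 × (6.28 - 4.28) = -4.4%, loss ≈ 16659 × 4.4/100 ≈ 733.
Total lost output = 465 + 968 + 1418 + 733 = 3584 billion.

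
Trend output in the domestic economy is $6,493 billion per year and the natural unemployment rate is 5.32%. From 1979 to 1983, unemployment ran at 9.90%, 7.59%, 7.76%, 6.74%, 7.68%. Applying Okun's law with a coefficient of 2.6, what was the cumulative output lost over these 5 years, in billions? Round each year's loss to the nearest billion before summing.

Year 1979: gap = -2.6 × (9.9 - 5.32) = -11.908%, loss ≈ 6493 × 11.908/100 ≈ 773.
Year 1980: gap = -2.6 × (7.59 - 5.32) = -5.902%, loss ≈ 6493 × 5.902/100 ≈ 383.
Year 1981: gap = -2.6 × (7.76 - 5.32) = -6.344%, loss ≈ 6493 × 6.344/100 ≈ 412.
Year 1982: gap = -2.6 × (6.74 - 5.32) = -3.692%, loss ≈ 6493 × 3.692/100 ≈ 240.
Year 1983: gap = -2.6 × (7.68 - 5.32) = -6.136%, loss ≈ 6493 × 6.136/100 ≈ 398.
Total lost output = 773 + 383 + 412 + 240 + 398 = 2206 billion.

$2,206 billion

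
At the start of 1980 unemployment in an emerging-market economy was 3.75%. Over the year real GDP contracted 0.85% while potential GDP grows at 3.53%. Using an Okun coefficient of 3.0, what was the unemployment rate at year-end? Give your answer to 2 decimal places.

5.21%

Growth-rate Okun's law: g_Y = g_Y* - β × Δu, so Δu = (g_Y* - g_Y)/β.
Δu = (3.53 + 0.85)/3.0 = 4.38/3.0 = 1.46 percentage points.
Year-end unemployment = 3.75 + 1.46 = 5.21%.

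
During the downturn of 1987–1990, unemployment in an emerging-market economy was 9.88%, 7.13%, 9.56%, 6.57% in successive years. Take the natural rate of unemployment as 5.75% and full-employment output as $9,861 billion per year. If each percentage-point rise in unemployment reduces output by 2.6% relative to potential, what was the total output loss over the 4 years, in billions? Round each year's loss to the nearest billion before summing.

$2,600 billion

Year 1987: gap = -2.6 × (9.88 - 5.75) = -10.738%, loss ≈ 9861 × 10.738/100 ≈ 1059.
Year 1988: gap = -2.6 × (7.13 - 5.75) = -3.588%, loss ≈ 9861 × 3.588/100 ≈ 354.
Year 1989: gap = -2.6 × (9.56 - 5.75) = -9.906%, loss ≈ 9861 × 9.906/100 ≈ 977.
Year 1990: gap = -2.6 × (6.57 - 5.75) = -2.132%, loss ≈ 9861 × 2.132/100 ≈ 210.
Total lost output = 1059 + 354 + 977 + 210 = 2600 billion.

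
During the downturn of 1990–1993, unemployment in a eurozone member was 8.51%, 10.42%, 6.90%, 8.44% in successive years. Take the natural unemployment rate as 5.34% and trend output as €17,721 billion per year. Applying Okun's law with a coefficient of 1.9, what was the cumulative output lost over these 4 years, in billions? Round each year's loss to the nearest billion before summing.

Year 1990: gap = -1.9 × (8.51 - 5.34) = -6.023%, loss ≈ 17721 × 6.023/100 ≈ 1067.
Year 1991: gap = -1.9 × (10.42 - 5.34) = -9.652%, loss ≈ 17721 × 9.652/100 ≈ 1710.
Year 1992: gap = -1.9 × (6.9 - 5.34) = -2.964%, loss ≈ 17721 × 2.964/100 ≈ 525.
Year 1993: gap = -1.9 × (8.44 - 5.34) = -5.89%, loss ≈ 17721 × 5.89/100 ≈ 1044.
Total lost output = 1067 + 1710 + 525 + 1044 = 4346 billion.

€4,346 billion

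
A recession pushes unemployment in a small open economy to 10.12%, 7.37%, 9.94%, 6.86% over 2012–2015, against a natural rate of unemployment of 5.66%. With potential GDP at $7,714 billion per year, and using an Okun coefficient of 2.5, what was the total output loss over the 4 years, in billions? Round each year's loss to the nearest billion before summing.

$2,246 billion

Year 2012: gap = -2.5 × (10.12 - 5.66) = -11.15%, loss ≈ 7714 × 11.15/100 ≈ 860.
Year 2013: gap = -2.5 × (7.37 - 5.66) = -4.275%, loss ≈ 7714 × 4.275/100 ≈ 330.
Year 2014: gap = -2.5 × (9.94 - 5.66) = -10.7%, loss ≈ 7714 × 10.7/100 ≈ 825.
Year 2015: gap = -2.5 × (6.86 - 5.66) = -3%, loss ≈ 7714 × 3/100 ≈ 231.
Total lost output = 860 + 330 + 825 + 231 = 2246 billion.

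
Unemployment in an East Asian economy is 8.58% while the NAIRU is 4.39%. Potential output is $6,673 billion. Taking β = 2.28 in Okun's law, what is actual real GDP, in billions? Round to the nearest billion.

$6,036 billion

Unemployment gap = 8.58 - 4.39 = 4.19 points, so the output gap is -2.28 × 4.19 = -9.5532%.
Actual GDP = 6673 × (1 - 9.5532/100) = 6673 × 0.904468 ≈ 6036 billion.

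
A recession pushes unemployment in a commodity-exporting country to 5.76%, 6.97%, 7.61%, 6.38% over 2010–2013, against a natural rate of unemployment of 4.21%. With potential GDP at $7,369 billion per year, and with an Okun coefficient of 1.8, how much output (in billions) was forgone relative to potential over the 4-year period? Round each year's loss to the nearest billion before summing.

$1,311 billion

Year 2010: gap = -1.8 × (5.76 - 4.21) = -2.79%, loss ≈ 7369 × 2.79/100 ≈ 206.
Year 2011: gap = -1.8 × (6.97 - 4.21) = -4.968%, loss ≈ 7369 × 4.968/100 ≈ 366.
Year 2012: gap = -1.8 × (7.61 - 4.21) = -6.12%, loss ≈ 7369 × 6.12/100 ≈ 451.
Year 2013: gap = -1.8 × (6.38 - 4.21) = -3.906%, loss ≈ 7369 × 3.906/100 ≈ 288.
Total lost output = 206 + 366 + 451 + 288 = 1311 billion.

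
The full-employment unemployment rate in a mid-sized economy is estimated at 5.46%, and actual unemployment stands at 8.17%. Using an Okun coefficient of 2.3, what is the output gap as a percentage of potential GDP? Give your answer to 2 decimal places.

The unemployment gap is 8.17 - 5.46 = 2.71 percentage points.
Okun's law gives an output gap of -2.3 × 2.71 = -6.233%, i.e. 6.23% below potential.

-6.23%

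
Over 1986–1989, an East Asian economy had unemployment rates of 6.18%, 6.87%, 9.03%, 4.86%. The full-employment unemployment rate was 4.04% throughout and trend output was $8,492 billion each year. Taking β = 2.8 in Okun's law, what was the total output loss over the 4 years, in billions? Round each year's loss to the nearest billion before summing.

$2,564 billion

Year 1986: gap = -2.8 × (6.18 - 4.04) = -5.992%, loss ≈ 8492 × 5.992/100 ≈ 509.
Year 1987: gap = -2.8 × (6.87 - 4.04) = -7.924%, loss ≈ 8492 × 7.924/100 ≈ 673.
Year 1988: gap = -2.8 × (9.03 - 4.04) = -13.972%, loss ≈ 8492 × 13.972/100 ≈ 1187.
Year 1989: gap = -2.8 × (4.86 - 4.04) = -2.296%, loss ≈ 8492 × 2.296/100 ≈ 195.
Total lost output = 509 + 673 + 1187 + 195 = 2564 billion.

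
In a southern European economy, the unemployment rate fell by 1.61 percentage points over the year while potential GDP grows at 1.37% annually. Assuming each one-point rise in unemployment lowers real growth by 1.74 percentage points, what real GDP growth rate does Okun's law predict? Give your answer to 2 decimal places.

4.17%

Growth-rate Okun's law: g_Y = g_Y* - β × Δu.
g_Y = 1.37 - 1.74 × (-1.61) = 1.37 + 2.8014 = 4.1714%, i.e. 4.17% to 2 d.p.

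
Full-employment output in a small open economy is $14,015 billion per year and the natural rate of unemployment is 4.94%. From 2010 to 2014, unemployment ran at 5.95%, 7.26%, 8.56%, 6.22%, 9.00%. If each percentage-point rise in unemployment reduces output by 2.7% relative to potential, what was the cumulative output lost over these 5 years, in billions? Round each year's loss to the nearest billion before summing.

$4,650 billion

Year 2010: gap = -2.7 × (5.95 - 4.94) = -2.727%, loss ≈ 14015 × 2.727/100 ≈ 382.
Year 2011: gap = -2.7 × (7.26 - 4.94) = -6.264%, loss ≈ 14015 × 6.264/100 ≈ 878.
Year 2012: gap = -2.7 × (8.56 - 4.94) = -9.774%, loss ≈ 14015 × 9.774/100 ≈ 1370.
Year 2013: gap = -2.7 × (6.22 - 4.94) = -3.456%, loss ≈ 14015 × 3.456/100 ≈ 484.
Year 2014: gap = -2.7 × (9 - 4.94) = -10.962%, loss ≈ 14015 × 10.962/100 ≈ 1536.
Total lost output = 382 + 878 + 1370 + 484 + 1536 = 4650 billion.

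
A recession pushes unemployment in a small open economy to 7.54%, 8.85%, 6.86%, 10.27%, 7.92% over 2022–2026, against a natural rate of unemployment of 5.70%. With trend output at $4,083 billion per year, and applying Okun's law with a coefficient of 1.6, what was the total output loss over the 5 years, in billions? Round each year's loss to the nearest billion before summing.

Year 2022: gap = -1.6 × (7.54 - 5.7) = -2.944%, loss ≈ 4083 × 2.944/100 ≈ 120.
Year 2023: gap = -1.6 × (8.85 - 5.7) = -5.04%, loss ≈ 4083 × 5.04/100 ≈ 206.
Year 2024: gap = -1.6 × (6.86 - 5.7) = -1.856%, loss ≈ 4083 × 1.856/100 ≈ 76.
Year 2025: gap = -1.6 × (10.27 - 5.7) = -7.312%, loss ≈ 4083 × 7.312/100 ≈ 299.
Year 2026: gap = -1.6 × (7.92 - 5.7) = -3.552%, loss ≈ 4083 × 3.552/100 ≈ 145.
Total lost output = 120 + 206 + 76 + 299 + 145 = 846 billion.

$846 billion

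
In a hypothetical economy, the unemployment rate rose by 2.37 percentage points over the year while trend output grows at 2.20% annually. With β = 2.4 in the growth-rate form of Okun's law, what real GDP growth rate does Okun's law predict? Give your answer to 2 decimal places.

-3.49%

Growth-rate Okun's law: g_Y = g_Y* - β × Δu.
g_Y = 2.20 - 2.4 × (2.37) = 2.2 - 5.688 = -3.488%, i.e. -3.49% to 2 d.p.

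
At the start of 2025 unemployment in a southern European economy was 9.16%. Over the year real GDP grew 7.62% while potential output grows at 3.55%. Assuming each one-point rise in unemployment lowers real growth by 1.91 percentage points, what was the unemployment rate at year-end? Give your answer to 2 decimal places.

Growth-rate Okun's law: g_Y = g_Y* - β × Δu, so Δu = (g_Y* - g_Y)/β.
Δu = (3.55 - 7.62)/1.91 = -4.07/1.91 = -2.13 percentage points.
Year-end unemployment = 9.16 - 2.13 = 7.03%.

7.03%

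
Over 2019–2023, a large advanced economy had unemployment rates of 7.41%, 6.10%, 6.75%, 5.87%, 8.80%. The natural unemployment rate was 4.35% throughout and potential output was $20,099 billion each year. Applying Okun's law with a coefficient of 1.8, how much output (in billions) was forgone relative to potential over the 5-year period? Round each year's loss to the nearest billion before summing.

$4,768 billion

Year 2019: gap = -1.8 × (7.41 - 4.35) = -5.508%, loss ≈ 20099 × 5.508/100 ≈ 1107.
Year 2020: gap = -1.8 × (6.1 - 4.35) = -3.15%, loss ≈ 20099 × 3.15/100 ≈ 633.
Year 2021: gap = -1.8 × (6.75 - 4.35) = -4.32%, loss ≈ 20099 × 4.32/100 ≈ 868.
Year 2022: gap = -1.8 × (5.87 - 4.35) = -2.736%, loss ≈ 20099 × 2.736/100 ≈ 550.
Year 2023: gap = -1.8 × (8.8 - 4.35) = -8.01%, loss ≈ 20099 × 8.01/100 ≈ 1610.
Total lost output = 1107 + 633 + 868 + 550 + 1610 = 4768 billion.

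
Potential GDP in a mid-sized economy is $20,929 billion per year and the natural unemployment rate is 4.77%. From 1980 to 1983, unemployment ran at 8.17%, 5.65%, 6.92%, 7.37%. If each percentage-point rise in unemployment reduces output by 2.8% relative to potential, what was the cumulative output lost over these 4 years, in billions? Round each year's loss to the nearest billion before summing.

Year 1980: gap = -2.8 × (8.17 - 4.77) = -9.52%, loss ≈ 20929 × 9.52/100 ≈ 1992.
Year 1981: gap = -2.8 × (5.65 - 4.77) = -2.464%, loss ≈ 20929 × 2.464/100 ≈ 516.
Year 1982: gap = -2.8 × (6.92 - 4.77) = -6.02%, loss ≈ 20929 × 6.02/100 ≈ 1260.
Year 1983: gap = -2.8 × (7.37 - 4.77) = -7.28%, loss ≈ 20929 × 7.28/100 ≈ 1524.
Total lost output = 1992 + 516 + 1260 + 1524 = 5292 billion.

$5,292 billion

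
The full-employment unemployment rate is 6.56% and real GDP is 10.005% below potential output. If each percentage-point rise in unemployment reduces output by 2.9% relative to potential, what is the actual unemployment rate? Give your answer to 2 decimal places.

10.01%

From Okun's law, u - u* = -(output gap)/β = -(-10.005)/2.9 = 3.45 points.
So u = 6.56 + 3.45 = 10.01%.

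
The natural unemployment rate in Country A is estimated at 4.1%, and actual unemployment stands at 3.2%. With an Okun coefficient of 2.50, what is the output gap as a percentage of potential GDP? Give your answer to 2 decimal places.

The unemployment gap is 3.2 - 4.1 = -0.9 percentage points.
Okun's law gives an output gap of -2.5 × (-0.9) = 2.25%, i.e. 2.25% above potential.

2.25%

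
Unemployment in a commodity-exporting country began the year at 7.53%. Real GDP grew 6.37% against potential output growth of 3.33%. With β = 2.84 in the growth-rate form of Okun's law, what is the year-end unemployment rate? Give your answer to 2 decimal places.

6.46%

Growth-rate Okun's law: g_Y = g_Y* - β × Δu, so Δu = (g_Y* - g_Y)/β.
Δu = (3.33 - 6.37)/2.84 = -3.04/2.84 = -1.07 percentage points.
Year-end unemployment = 7.53 - 1.07 = 6.46%.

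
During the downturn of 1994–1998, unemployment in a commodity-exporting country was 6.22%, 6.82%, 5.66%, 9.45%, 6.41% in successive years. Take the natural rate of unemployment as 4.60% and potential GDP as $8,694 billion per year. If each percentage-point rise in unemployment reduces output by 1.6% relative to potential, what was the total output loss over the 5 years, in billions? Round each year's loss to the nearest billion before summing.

Year 1994: gap = -1.6 × (6.22 - 4.6) = -2.592%, loss ≈ 8694 × 2.592/100 ≈ 225.
Year 1995: gap = -1.6 × (6.82 - 4.6) = -3.552%, loss ≈ 8694 × 3.552/100 ≈ 309.
Year 1996: gap = -1.6 × (5.66 - 4.6) = -1.696%, loss ≈ 8694 × 1.696/100 ≈ 147.
Year 1997: gap = -1.6 × (9.45 - 4.6) = -7.76%, loss ≈ 8694 × 7.76/100 ≈ 675.
Year 1998: gap = -1.6 × (6.41 - 4.6) = -2.896%, loss ≈ 8694 × 2.896/100 ≈ 252.
Total lost output = 225 + 309 + 147 + 675 + 252 = 1608 billion.

$1,608 billion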